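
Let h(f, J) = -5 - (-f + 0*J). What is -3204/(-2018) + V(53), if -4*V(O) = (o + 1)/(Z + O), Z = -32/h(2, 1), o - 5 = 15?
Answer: 1160361/770876 ≈ 1.5052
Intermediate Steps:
o = 20 (o = 5 + 15 = 20)
h(f, J) = -5 + f (h(f, J) = -5 - (-f + 0) = -5 - (-1)*f = -5 + f)
Z = 32/3 (Z = -32/(-5 + 2) = -32/(-3) = -32*(-⅓) = 32/3 ≈ 10.667)
V(O) = -21/(4*(32/3 + O)) (V(O) = -(20 + 1)/(4*(32/3 + O)) = -21/(4*(32/3 + O)))
-3204/(-2018) + V(53) = -3204/(-2018) - 63/(128 + 12*53) = -3204*(-1/2018) - 63/(128 + 636) = 1602/1009 - 63/764 = 1160361/770876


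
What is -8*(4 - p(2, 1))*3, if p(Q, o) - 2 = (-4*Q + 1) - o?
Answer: -240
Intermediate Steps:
p(Q, o) = 3 - o - 4*Q (p(Q, o) = 2 + ((-4*Q + 1) - o) = 2 + ((1 - 4*Q) - o) = 2 + (1 - o - 4*Q) = 3 - o - 4*Q)
-8*(4 - p(2, 1))*3 = -8*(4 - (3 - 1*1 - 4*2))*3 = -8*(4 - (3 - 1 - 8))*3 = -8*(4 - 1*(-6))*3 = -8*(4 + 6)*3 = -8*10*3 = -80*3 = -240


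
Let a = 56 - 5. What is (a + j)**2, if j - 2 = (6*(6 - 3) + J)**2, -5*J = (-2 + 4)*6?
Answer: 54893281/625 ≈ 87829.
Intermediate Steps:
J = -12/5 (J = -(-2 + 4)*6/5 = -2*6/5 = -1/5*12 = -12/5 ≈ -2.4000)
j = 6134/25 (j = 2 + (6*(6 - 3) - 12/5)**2 = 2 + (6*3 - 12/5)**2 = 2 + (18 - 12/5)**2 = 2 + (78/5)**2 = 2 + 6084/25 = 6134/25 ≈ 245.36)
a = 51
(a + j)**2 = (51 + 6134/25)**2 = (7409/25)**2 = 54893281/625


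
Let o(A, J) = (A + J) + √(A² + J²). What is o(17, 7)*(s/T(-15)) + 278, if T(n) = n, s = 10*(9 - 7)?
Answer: 246 - 52*√2/3 ≈ 221.49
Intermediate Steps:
s = 20 (s = 10*2 = 20)
o(A, J) = A + J + √(A² + J²)
o(17, 7)*(s/T(-15)) + 278 = (17 + 7 + √(17² + 7²))*(20/(-15)) + 278 = (17 + 7 + √(289 + 49))*(20*(-1/15)) + 278 = (17 + 7 + √338)*(-4/3) + 278 = (17 + 7 + 13*√2)*(-4/3) + 278 = (24 + 13*√2)*(-4/3) + 278 = (-32 - 52*√2/3) + 278 = 246 - 52*√2/3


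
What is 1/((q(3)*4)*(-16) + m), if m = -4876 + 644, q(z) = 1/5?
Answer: -5/21224 ≈ -0.00023558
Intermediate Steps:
q(z) = 1/5
m = -4232
1/((q(3)*4)*(-16) + m) = 1/(((1/5)*4)*(-16) - 4232) = 1/((4/5)*(-16) - 4232) = 1/(-64/5 - 4232) = 1/(-21224/5) = -5/21224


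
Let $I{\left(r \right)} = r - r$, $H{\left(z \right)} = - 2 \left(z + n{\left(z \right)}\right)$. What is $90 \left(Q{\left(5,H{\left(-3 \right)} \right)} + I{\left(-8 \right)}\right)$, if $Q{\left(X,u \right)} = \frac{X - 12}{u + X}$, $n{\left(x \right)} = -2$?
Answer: $-42$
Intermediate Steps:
$H{\left(z \right)} = 4 - 2 z$ ($H{\left(z \right)} = - 2 \left(z - 2\right) = - 2 \left(-2 + z\right) = 4 - 2 z$)
$Q{\left(X,u \right)} = \frac{-12 + X}{X + u}$
$I{\left(r \right)} = 0$
$90 \left(Q{\left(5,H{\left(-3 \right)} \right)} + I{\left(-8 \right)}\right) = 90 \left(\frac{-12 + 5}{5 + \left(4 - -6\right)} + 0\right) = 90 \left(\frac{1}{5 + \left(4 + 6\right)} \left(-7\right) + 0\right) = 90 \left(\frac{1}{5 + 10} \left(-7\right) + 0\right) = 90 \left(\frac{1}{15} \left(-7\right) + 0\right) = 90 \left(- \frac{7}{15} + 0\right) = 90 \left(- \frac{7}{15}\right) = -42$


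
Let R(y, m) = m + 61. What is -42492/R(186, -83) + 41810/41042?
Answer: 436219121/225731 ≈ 1932.5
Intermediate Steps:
R(y, m) = 61 + m
-42492/R(186, -83) + 41810/41042 = -42492/(61 - 83) + 41810/41042 = -42492/(-22) + 41810*(1/41042) = -42492*(-1/22) + 20905/20521 = 21246/11 + 20905/20521 = 436219121/225731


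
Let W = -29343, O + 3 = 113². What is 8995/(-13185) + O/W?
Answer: -28817333/25792497 ≈ -1.1173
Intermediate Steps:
O = 12766 (O = -3 + 113² = -3 + 12769 = 12766)
8995/(-13185) + O/W = 8995/(-13185) + 12766/(-29343) = 8995*(-1/13185) + 12766*(-1/29343) = -1799/2637 - 12766/29343 = -28817333/25792497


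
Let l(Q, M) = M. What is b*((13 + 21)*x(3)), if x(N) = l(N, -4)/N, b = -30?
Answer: 1360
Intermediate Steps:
x(N) = -4/N
b*((13 + 21)*x(3)) = -30*(13 + 21)*(-4/3) = -1020*(-4*⅓) = -1020*(-4)/3 = -30*(-136/3) = 1360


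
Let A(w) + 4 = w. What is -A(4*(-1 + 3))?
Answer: -4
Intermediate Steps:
A(w) = -4 + w
-A(4*(-1 + 3)) = -(-4 + 4*(-1 + 3)) = -(-4 + 4*2) = -(-4 + 8) = -1*4 = -4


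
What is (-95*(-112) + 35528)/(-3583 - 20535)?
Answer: -23084/12059 ≈ -1.9143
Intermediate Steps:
(-95*(-112) + 35528)/(-3583 - 20535) = (10640 + 35528)/(-24118) = 46168*(-1/24118) = -23084/12059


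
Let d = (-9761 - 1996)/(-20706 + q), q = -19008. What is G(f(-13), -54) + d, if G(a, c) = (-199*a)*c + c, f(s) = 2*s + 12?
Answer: -1992288605/13238 ≈ -1.5050e+5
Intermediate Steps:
f(s) = 12 + 2*s
G(a, c) = c - 199*a*c (G(a, c) = -199*a*c + c = c - 199*a*c)
d = 3919/13238 (d = (-9761 - 1996)/(-20706 - 19008) = -11757/(-39714) = -11757*(-1/39714) = 3919/13238 ≈ 0.29604)
G(f(-13), -54) + d = -54*(1 - 199*(12 + 2*(-13))) + 3919/13238 = -54*(1 - 199*(12 - 26)) + 3919/13238 = -54*(1 - 199*(-14)) + 3919/13238 = -54*(1 + 2786) + 3919/13238 = -54*2787 + 3919/13238 = -150498 + 3919/13238 = -1992288605/13238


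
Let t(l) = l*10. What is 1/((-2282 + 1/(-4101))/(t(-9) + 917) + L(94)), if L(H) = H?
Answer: 3391527/309445055 ≈ 0.010960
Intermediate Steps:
t(l) = 10*l
1/((-2282 + 1/(-4101))/(t(-9) + 917) + L(94)) = 1/((-2282 + 1/(-4101))/(10*(-9) + 917) + 94) = 1/((-2282 - 1/4101)/(-90 + 917) + 94) = 1/(-9358483/4101/827 + 94) = 1/(-9358483/4101*1/827 + 94) = 1/(-9358483/3391527 + 94) = 1/(309445055/3391527) = 3391527/309445055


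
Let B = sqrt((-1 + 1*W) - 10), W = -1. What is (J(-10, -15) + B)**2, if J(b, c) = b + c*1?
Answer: 613 - 100*I*sqrt(3) ≈ 613.0 - 173.21*I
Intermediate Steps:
J(b, c) = b + c
B = 2*I*sqrt(3) (B = sqrt((-1 + 1*(-1)) - 10) = sqrt((-1 - 1) - 10) = sqrt(-2 - 10) = sqrt(-12) = 2*I*sqrt(3) ≈ 3.4641*I)
(J(-10, -15) + B)**2 = ((-10 - 15) + 2*I*sqrt(3))**2 = (-25 + 2*I*sqrt(3))**2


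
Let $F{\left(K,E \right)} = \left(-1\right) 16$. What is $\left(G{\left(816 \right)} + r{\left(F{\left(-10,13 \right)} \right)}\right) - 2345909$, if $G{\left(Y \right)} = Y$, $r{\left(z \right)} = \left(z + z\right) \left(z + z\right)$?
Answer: $-2344069$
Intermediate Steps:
$F{\left(K,E \right)} = -16$
$r{\left(z \right)} = 4 z^{2}$ ($r{\left(z \right)} = 2 z 2 z = 4 z^{2}$)
$\left(G{\left(816 \right)} + r{\left(F{\left(-10,13 \right)} \right)}\right) - 2345909 = \left(816 + 4 \left(-16\right)^{2}\right) - 2345909 = \left(816 + 4 \cdot 256\right) - 2345909 = \left(816 + 1024\right) - 2345909 = 1840 - 2345909 = -2344069$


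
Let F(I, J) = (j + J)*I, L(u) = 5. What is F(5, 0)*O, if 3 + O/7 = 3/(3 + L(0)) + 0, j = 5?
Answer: -3675/8 ≈ -459.38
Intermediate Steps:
O = -147/8 (O = -21 + 7*(3/(3 + 5) + 0) = -21 + 7*(3/8 + 0) = -21 + 7*(3/8) = -21 + 21/8 = -147/8 ≈ -18.375)
F(I, J) = I*(5 + J) (F(I, J) = (5 + J)*I = I*(5 + J))
F(5, 0)*O = (5*(5 + 0))*(-147/8) = (5*5)*(-147/8) = 25*(-147/8) = -3675/8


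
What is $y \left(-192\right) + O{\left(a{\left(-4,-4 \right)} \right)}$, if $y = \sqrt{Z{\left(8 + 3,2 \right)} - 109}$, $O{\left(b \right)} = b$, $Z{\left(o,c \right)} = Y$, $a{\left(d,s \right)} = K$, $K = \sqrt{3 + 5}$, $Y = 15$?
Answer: $2 \sqrt{2} - 192 i \sqrt{94} \approx 2.8284 - 1861.5 i$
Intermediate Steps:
$K = 2 \sqrt{2}$ ($K = \sqrt{8} = 2 \sqrt{2} \approx 2.8284$)
$a{\left(d,s \right)} = 2 \sqrt{2}$
$Z{\left(o,c \right)} = 15$
$y = i \sqrt{94}$ ($y = \sqrt{15 - 109} = \sqrt{-94} = i \sqrt{94} \approx 9.6954 i$)
$y \left(-192\right) + O{\left(a{\left(-4,-4 \right)} \right)} = i \sqrt{94} \left(-192\right) + 2 \sqrt{2} = - 192 i \sqrt{94} + 2 \sqrt{2} = 2 \sqrt{2} - 192 i \sqrt{94}$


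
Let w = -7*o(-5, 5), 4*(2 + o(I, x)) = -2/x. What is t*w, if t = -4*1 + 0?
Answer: -294/5 ≈ -58.800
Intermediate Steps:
o(I, x) = -2 - 1/(2*x) (o(I, x) = -2 + (-2/x)/4 = -2 - 1/(2*x))
w = 147/10 (w = -7*(-2 - ½/5) = -7*(-2 - ½*⅕) = -7*(-2 - ⅒) = -7*(-21/10) = 147/10 ≈ 14.700)
t = -4 (t = -4 + 0 = -4)
t*w = -4*147/10 = -294/5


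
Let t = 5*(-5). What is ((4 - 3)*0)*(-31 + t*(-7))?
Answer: 0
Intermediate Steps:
t = -25
((4 - 3)*0)*(-31 + t*(-7)) = ((4 - 3)*0)*(-31 - 25*(-7)) = (1*0)*(-31 + 175) = 0*144 = 0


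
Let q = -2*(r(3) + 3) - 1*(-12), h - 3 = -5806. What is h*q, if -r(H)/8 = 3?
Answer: -313362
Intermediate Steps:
h = -5803 (h = 3 - 5806 = -5803)
r(H) = -24 (r(H) = -8*3 = -24)
q = 54 (q = -2*(-24 + 3) - 1*(-12) = -2*(-21) + 12 = 42 + 12 = 54)
h*q = -5803*54 = -313362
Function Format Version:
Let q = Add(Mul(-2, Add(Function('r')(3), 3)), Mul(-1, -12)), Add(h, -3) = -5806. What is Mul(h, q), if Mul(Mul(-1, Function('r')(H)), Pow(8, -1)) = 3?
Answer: -313362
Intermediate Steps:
h = -5803 (h = Add(3, -5806) = -5803)
Function('r')(H) = -24 (Function('r')(H) = Mul(-8, 3) = -24)
q = 54 (q = Add(Mul(-2, Add(-24, 3)), Mul(-1, -12)) = Add(Mul(-2, -21), 12) = Add(42, 12) = 54)
Mul(h, q) = Mul(-5803, 54) = -313362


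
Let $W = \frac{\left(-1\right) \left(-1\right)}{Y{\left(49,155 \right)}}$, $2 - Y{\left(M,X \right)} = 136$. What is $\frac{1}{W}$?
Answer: $-134$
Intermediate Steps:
$Y{\left(M,X \right)} = -134$ ($Y{\left(M,X \right)} = 2 - 136 = -134$)
$W = - \frac{1}{134}$ ($W = \frac{\left(-1\right) \left(-1\right)}{-134} = \left(- \frac{1}{134}\right) 1 = - \frac{1}{134} \approx -0.0074627$)
$\frac{1}{W} = \frac{1}{- \frac{1}{134}} = -134$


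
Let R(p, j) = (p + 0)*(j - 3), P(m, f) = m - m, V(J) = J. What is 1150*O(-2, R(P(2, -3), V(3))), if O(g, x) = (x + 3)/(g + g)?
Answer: -1725/2 ≈ -862.50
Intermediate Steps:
P(m, f) = 0
R(p, j) = p*(-3 + j)
O(g, x) = (3 + x)/(2*g) (O(g, x) = (3 + x)/((2*g)) = (3 + x)*(1/(2*g)) = (3 + x)/(2*g))
1150*O(-2, R(P(2, -3), V(3))) = 1150*((½)*(3 + 0*(-3 + 3))/(-2)) = 1150*((½)*(-½)*(3 + 0*0)) = 1150*((½)*(-½)*(3 + 0)) = 1150*((½)*(-½)*3) = 1150*(-¾) = -1725/2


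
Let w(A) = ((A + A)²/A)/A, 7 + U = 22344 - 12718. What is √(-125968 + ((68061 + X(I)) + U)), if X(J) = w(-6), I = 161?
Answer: 2*I*√12071 ≈ 219.74*I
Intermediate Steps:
U = 9619 (U = -7 + (22344 - 12718) = -7 + 9626 = 9619)
w(A) = 4 (w(A) = ((2*A)²/A)/A = ((4*A²)/A)/A = (4*A)/A = 4)
X(J) = 4
√(-125968 + ((68061 + X(I)) + U)) = √(-125968 + ((68061 + 4) + 9619)) = √(-125968 + (68065 + 9619)) = √(-125968 + 77684) = √(-48284) = 2*I*√12071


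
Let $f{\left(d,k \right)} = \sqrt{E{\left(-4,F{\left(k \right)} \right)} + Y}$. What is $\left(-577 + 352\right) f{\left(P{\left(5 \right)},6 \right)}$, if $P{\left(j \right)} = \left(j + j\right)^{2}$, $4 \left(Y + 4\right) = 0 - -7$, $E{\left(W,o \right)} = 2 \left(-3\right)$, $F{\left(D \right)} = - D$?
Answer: $- \frac{225 i \sqrt{33}}{2} \approx - 646.26 i$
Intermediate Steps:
$E{\left(W,o \right)} = -6$
$Y = - \frac{9}{4}$ ($Y = -4 + \frac{0 - -7}{4} = -4 + \frac{0 + 7}{4} = -4 + \frac{1}{4} \cdot 7 = -4 + \frac{7}{4} = - \frac{9}{4} \approx -2.25$)
$P{\left(j \right)} = 4 j^{2}$ ($P{\left(j \right)} = \left(2 j\right)^{2} = 4 j^{2}$)
$f{\left(d,k \right)} = \frac{i \sqrt{33}}{2}$ ($f{\left(d,k \right)} = \sqrt{-6 - \frac{9}{4}} = \sqrt{- \frac{33}{4}} = \frac{i \sqrt{33}}{2}$)
$\left(-577 + 352\right) f{\left(P{\left(5 \right)},6 \right)} = \left(-577 + 352\right) \frac{i \sqrt{33}}{2} = - 225 \frac{i \sqrt{33}}{2} = - \frac{225 i \sqrt{33}}{2}$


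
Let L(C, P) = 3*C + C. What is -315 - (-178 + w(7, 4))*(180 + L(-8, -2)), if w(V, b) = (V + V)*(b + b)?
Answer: 9453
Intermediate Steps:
L(C, P) = 4*C
w(V, b) = 4*V*b (w(V, b) = (2*V)*(2*b) = 4*V*b)
-315 - (-178 + w(7, 4))*(180 + L(-8, -2)) = -315 - (-178 + 4*7*4)*(180 + 4*(-8)) = -315 - (-178 + 112)*(180 - 32) = -315 - (-66)*148 = -315 - 1*(-9768) = -315 + 9768 = 9453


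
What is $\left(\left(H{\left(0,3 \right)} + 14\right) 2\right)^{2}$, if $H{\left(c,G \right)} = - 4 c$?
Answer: $784$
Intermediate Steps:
$\left(\left(H{\left(0,3 \right)} + 14\right) 2\right)^{2} = \left(\left(\left(-4\right) 0 + 14\right) 2\right)^{2} = \left(\left(0 + 14\right) 2\right)^{2} = \left(14 \cdot 2\right)^{2} = 28^{2} = 784$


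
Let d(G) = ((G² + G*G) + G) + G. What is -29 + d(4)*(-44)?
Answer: -1789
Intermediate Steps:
d(G) = 2*G + 2*G² (d(G) = ((G² + G²) + G) + G = (2*G² + G) + G = (G + 2*G²) + G = 2*G + 2*G²)
-29 + d(4)*(-44) = -29 + (2*4*(1 + 4))*(-44) = -29 + (2*4*5)*(-44) = -29 + 40*(-44) = -29 - 1760 = -1789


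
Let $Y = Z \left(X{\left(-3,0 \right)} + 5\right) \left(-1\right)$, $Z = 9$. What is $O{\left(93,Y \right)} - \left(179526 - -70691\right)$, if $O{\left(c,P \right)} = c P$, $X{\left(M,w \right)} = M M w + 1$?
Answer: $-255239$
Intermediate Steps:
$X{\left(M,w \right)} = 1 + w M^{2}$ ($X{\left(M,w \right)} = M^{2} w + 1 = w M^{2} + 1 = 1 + w M^{2}$)
$Y = -54$ ($Y = 9 \left(\left(1 + 0 \left(-3\right)^{2}\right) + 5\right) \left(-1\right) = 9 \left(\left(1 + 0 \cdot 9\right) + 5\right) \left(-1\right) = 9 \left(\left(1 + 0\right) + 5\right) \left(-1\right) = 9 \left(1 + 5\right) \left(-1\right) = 9 \cdot 6 \left(-1\right) = 9 \left(-6\right) = -54$)
$O{\left(c,P \right)} = P c$
$O{\left(93,Y \right)} - \left(179526 - -70691\right) = \left(-54\right) 93 - \left(179526 - -70691\right) = -5022 - \left(179526 + 70691\right) = -5022 - 250217 = -255239$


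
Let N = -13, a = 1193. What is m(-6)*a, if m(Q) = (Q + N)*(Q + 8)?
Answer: -45334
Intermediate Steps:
m(Q) = (-13 + Q)*(8 + Q) (m(Q) = (Q - 13)*(Q + 8) = (-13 + Q)*(8 + Q))
m(-6)*a = (-104 + (-6)**2 - 5*(-6))*1193 = (-104 + 36 + 30)*1193 = -38*1193 = -45334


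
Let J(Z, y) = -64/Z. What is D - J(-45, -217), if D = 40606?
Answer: 1827206/45 ≈ 40605.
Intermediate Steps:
D - J(-45, -217) = 40606 - (-64)/(-45) = 40606 - (-64)*(-1)/45 = 40606 - 1*64/45 = 40606 - 64/45 = 1827206/45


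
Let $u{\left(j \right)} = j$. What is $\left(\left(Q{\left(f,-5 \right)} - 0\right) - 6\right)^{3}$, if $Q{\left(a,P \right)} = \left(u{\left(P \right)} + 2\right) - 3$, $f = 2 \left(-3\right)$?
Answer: $-1728$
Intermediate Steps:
$f = -6$
$Q{\left(a,P \right)} = -1 + P$ ($Q{\left(a,P \right)} = \left(P + 2\right) - 3 = \left(2 + P\right) - 3 = -1 + P$)
$\left(\left(Q{\left(f,-5 \right)} - 0\right) - 6\right)^{3} = \left(\left(\left(-1 - 5\right) - 0\right) - 6\right)^{3} = \left(\left(-6 + \left(-6 + 6\right)\right) - 6\right)^{3} = \left(\left(-6 + 0\right) - 6\right)^{3} = \left(-6 - 6\right)^{3} = \left(-12\right)^{3} = -1728$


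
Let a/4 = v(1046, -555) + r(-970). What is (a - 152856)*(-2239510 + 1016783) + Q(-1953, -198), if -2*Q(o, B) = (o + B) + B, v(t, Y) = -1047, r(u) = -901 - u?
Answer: 383368935021/2 ≈ 1.9168e+11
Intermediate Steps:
Q(o, B) = -B - o/2 (Q(o, B) = -((o + B) + B)/2 = -((B + o) + B)/2 = -(o + 2*B)/2 = -B - o/2)
a = -3912 (a = 4*(-1047 + (-901 - 1*(-970))) = 4*(-1047 + (-901 + 970)) = 4*(-1047 + 69) = 4*(-978) = -3912)
(a - 152856)*(-2239510 + 1016783) + Q(-1953, -198) = (-3912 - 152856)*(-2239510 + 1016783) + (-1*(-198) - ½*(-1953)) = -156768*(-1222727) + (198 + 1953/2) = 191684466336 + 2349/2 = 383368935021/2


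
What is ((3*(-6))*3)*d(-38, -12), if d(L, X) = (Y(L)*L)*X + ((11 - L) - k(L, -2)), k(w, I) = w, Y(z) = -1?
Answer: 19926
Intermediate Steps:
d(L, X) = 11 - 2*L - L*X (d(L, X) = (-L)*X + ((11 - L) - L) = -L*X + (11 - 2*L) = 11 - 2*L - L*X)
((3*(-6))*3)*d(-38, -12) = ((3*(-6))*3)*(11 - 2*(-38) - 1*(-38)*(-12)) = (-18*3)*(11 + 76 - 456) = -54*(-369) = 19926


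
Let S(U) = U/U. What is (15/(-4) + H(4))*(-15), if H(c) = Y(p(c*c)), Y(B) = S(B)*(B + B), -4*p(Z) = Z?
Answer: 705/4 ≈ 176.25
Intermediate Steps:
p(Z) = -Z/4
S(U) = 1
Y(B) = 2*B (Y(B) = 1*(B + B) = 1*(2*B) = 2*B)
H(c) = -c**2/2 (H(c) = 2*(-c*c/4) = 2*(-c**2/4) = -c**2/2)
(15/(-4) + H(4))*(-15) = (15/(-4) - 1/2*4**2)*(-15) = (15*(-1/4) - 1/2*16)*(-15) = (-15/4 - 8)*(-15) = -47/4*(-15) = 705/4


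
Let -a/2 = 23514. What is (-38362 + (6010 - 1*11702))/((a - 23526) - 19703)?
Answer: 44054/90257 ≈ 0.48810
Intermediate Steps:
a = -47028 (a = -2*23514 = -47028)
(-38362 + (6010 - 1*11702))/((a - 23526) - 19703) = (-38362 + (6010 - 1*11702))/((-47028 - 23526) - 19703) = (-38362 + (6010 - 11702))/(-70554 - 19703) = (-38362 - 5692)/(-90257) = -44054*(-1/90257) = 44054/90257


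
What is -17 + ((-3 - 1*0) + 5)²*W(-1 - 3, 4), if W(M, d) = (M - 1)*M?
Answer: 63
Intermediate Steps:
W(M, d) = M*(-1 + M) (W(M, d) = (-1 + M)*M = M*(-1 + M))
-17 + ((-3 - 1*0) + 5)²*W(-1 - 3, 4) = -17 + ((-3 - 1*0) + 5)²*((-1 - 3)*(-1 + (-1 - 3))) = -17 + ((-3 + 0) + 5)²*(-4*(-1 - 4)) = -17 + (-3 + 5)²*(-4*(-5)) = -17 + 2²*20 = -17 + 4*20 = -17 + 80 = 63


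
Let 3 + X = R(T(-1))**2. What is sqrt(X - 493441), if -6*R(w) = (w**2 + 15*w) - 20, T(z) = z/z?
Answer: 4*I*sqrt(277562)/3 ≈ 702.46*I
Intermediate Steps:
T(z) = 1
R(w) = 10/3 - 5*w/2 - w**2/6 (R(w) = -((w**2 + 15*w) - 20)/6 = -(-20 + w**2 + 15*w)/6 = 10/3 - 5*w/2 - w**2/6)
X = -23/9 (X = -3 + (10/3 - 5/2*1 - 1/6*1**2)**2 = -3 + (10/3 - 5/2 - 1/6*1)**2 = -3 + (10/3 - 5/2 - 1/6)**2 = -3 + (2/3)**2 = -3 + 4/9 = -23/9 ≈ -2.5556)
sqrt(X - 493441) = sqrt(-23/9 - 493441) = sqrt(-4440992/9) = 4*I*sqrt(277562)/3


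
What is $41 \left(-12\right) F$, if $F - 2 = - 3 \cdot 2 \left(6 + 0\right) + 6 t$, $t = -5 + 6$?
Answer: $13776$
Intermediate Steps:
$t = 1$
$F = -28$ ($F = 2 + \left(- 3 \cdot 2 \left(6 + 0\right) + 6 \cdot 1\right) = 2 + \left(- 3 \cdot 2 \cdot 6 + 6\right) = 2 + \left(\left(-3\right) 12 + 6\right) = 2 + \left(-36 + 6\right) = 2 - 30 = -28$)
$41 \left(-12\right) F = 41 \left(-12\right) \left(-28\right) = \left(-492\right) \left(-28\right) = 13776$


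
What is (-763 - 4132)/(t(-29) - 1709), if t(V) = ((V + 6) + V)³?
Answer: 4895/142317 ≈ 0.034395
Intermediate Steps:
t(V) = (6 + 2*V)³ (t(V) = ((6 + V) + V)³ = (6 + 2*V)³)
(-763 - 4132)/(t(-29) - 1709) = (-763 - 4132)/(8*(3 - 29)³ - 1709) = -4895/(8*(-26)³ - 1709) = -4895/(8*(-17576) - 1709) = -4895/(-140608 - 1709) = -4895/(-142317) = -4895*(-1/142317) = 4895/142317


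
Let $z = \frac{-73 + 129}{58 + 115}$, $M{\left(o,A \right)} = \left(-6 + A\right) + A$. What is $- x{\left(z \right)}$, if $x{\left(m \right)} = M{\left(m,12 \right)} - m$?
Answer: $- \frac{3058}{173} \approx -17.676$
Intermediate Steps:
$M{\left(o,A \right)} = -6 + 2 A$
$z = \frac{56}{173} \approx 0.3237$
$x{\left(m \right)} = 18 - m$ ($x{\left(m \right)} = \left(-6 + 2 \cdot 12\right) - m = \left(-6 + 24\right) - m = 18 - m$)
$- x{\left(z \right)} = - (18 - \frac{56}{173}) = \left(-1\right) \frac{3058}{173} = - \frac{3058}{173}$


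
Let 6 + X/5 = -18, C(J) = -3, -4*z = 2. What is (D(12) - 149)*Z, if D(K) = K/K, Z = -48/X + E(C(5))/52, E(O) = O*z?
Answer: -8251/130 ≈ -63.469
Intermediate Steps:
z = -1/2 (z = -1/4*2 = -1/2 ≈ -0.50000)
X = -120 (X = -30 + 5*(-18) = -30 - 90 = -120)
E(O) = -O/2 (E(O) = O*(-1/2) = -O/2)
Z = 223/520 (Z = -48/(-120) - 1/2*(-3)/52 = -48*(-1/120) + (3/2)*(1/52) = 2/5 + 3/104 = 223/520 ≈ 0.42885)
D(K) = 1
(D(12) - 149)*Z = (1 - 149)*(223/520) = -148*223/520 = -8251/130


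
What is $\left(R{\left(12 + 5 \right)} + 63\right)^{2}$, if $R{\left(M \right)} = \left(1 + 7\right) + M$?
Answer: $7744$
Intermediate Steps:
$R{\left(M \right)} = 8 + M$
$\left(R{\left(12 + 5 \right)} + 63\right)^{2} = \left(\left(8 + \left(12 + 5\right)\right) + 63\right)^{2} = \left(\left(8 + 17\right) + 63\right)^{2} = \left(25 + 63\right)^{2} = 88^{2} = 7744$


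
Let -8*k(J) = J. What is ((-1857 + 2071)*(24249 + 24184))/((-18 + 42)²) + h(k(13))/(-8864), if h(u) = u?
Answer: 11484045613/638208 ≈ 17994.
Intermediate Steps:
k(J) = -J/8
((-1857 + 2071)*(24249 + 24184))/((-18 + 42)²) + h(k(13))/(-8864) = ((-1857 + 2071)*(24249 + 24184))/((-18 + 42)²) - ⅛*13/(-8864) = (214*48433)/(24²) - 13/8*(-1/8864) = 10364662/576 + 13/70912 = 10364662*(1/576) + 13/70912 = 5182331/288 + 13/70912 = 11484045613/638208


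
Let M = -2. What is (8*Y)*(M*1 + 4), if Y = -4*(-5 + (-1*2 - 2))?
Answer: 576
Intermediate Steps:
Y = 36 (Y = -4*(-5 + (-2 - 2)) = -4*(-5 - 4) = -4*(-9) = 36)
(8*Y)*(M*1 + 4) = (8*36)*(-2*1 + 4) = 288*(-2 + 4) = 288*2 = 576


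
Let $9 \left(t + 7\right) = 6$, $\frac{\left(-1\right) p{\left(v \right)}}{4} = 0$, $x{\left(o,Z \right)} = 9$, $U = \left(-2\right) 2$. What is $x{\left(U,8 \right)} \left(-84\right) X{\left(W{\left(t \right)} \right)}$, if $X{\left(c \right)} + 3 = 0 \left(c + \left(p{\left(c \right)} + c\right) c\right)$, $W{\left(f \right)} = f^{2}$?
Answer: $2268$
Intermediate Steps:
$U = -4$
$p{\left(v \right)} = 0$ ($p{\left(v \right)} = \left(-4\right) 0 = 0$)
$t = - \frac{19}{3}$ ($t = -7 + \frac{1}{9} \cdot 6 = -7 + \frac{2}{3} = - \frac{19}{3} \approx -6.3333$)
$X{\left(c \right)} = -3$ ($X{\left(c \right)} = -3 + 0 \left(c + \left(0 + c\right) c\right) = -3 + 0 \left(c + c c\right) = -3 + 0 \left(c + c^{2}\right) = -3 + 0 = -3$)
$x{\left(U,8 \right)} \left(-84\right) X{\left(W{\left(t \right)} \right)} = 9 \left(-84\right) \left(-3\right) = \left(-756\right) \left(-3\right) = 2268$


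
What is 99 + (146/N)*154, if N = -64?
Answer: -4037/16 ≈ -252.31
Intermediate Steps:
99 + (146/N)*154 = 99 + (146/(-64))*154 = 99 + (146*(-1/64))*154 = 99 - 73/32*154 = 99 - 5621/16 = -4037/16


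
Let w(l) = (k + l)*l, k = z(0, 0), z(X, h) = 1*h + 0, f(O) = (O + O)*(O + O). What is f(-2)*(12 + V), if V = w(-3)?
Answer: 336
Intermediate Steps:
f(O) = 4*O**2 (f(O) = (2*O)*(2*O) = 4*O**2)
z(X, h) = h (z(X, h) = h + 0 = h)
k = 0
w(l) = l**2 (w(l) = (0 + l)*l = l*l = l**2)
V = 9 (V = (-3)**2 = 9)
f(-2)*(12 + V) = (4*(-2)**2)*(12 + 9) = (4*4)*21 = 16*21 = 336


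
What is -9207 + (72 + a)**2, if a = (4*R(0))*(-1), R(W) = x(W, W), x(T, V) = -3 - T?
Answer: -2151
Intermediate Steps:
R(W) = -3 - W
a = 12 (a = (4*(-3 - 1*0))*(-1) = (4*(-3 + 0))*(-1) = (4*(-3))*(-1) = -12*(-1) = 12)
-9207 + (72 + a)**2 = -9207 + (72 + 12)**2 = -9207 + 84**2 = -9207 + 7056 = -2151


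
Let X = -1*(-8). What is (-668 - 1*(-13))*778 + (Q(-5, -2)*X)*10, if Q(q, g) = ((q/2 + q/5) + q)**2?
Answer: -503810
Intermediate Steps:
X = 8
Q(q, g) = 289*q**2/100 (Q(q, g) = ((q*(1/2) + q*(1/5)) + q)**2 = ((q/2 + q/5) + q)**2 = (7*q/10 + q)**2 = (17*q/10)**2 = 289*q**2/100)
(-668 - 1*(-13))*778 + (Q(-5, -2)*X)*10 = (-668 - 1*(-13))*778 + (((289/100)*(-5)**2)*8)*10 = (-668 + 13)*778 + (((289/100)*25)*8)*10 = -655*778 + ((289/4)*8)*10 = -509590 + 578*10 = -509590 + 5780 = -503810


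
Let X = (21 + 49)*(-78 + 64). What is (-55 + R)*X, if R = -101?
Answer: 152880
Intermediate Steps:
X = -980 (X = 70*(-14) = -980)
(-55 + R)*X = (-55 - 101)*(-980) = -156*(-980) = 152880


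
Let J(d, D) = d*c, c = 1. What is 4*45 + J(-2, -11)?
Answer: 178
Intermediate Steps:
J(d, D) = d (J(d, D) = d*1 = d)
4*45 + J(-2, -11) = 4*45 - 2 = 180 - 2 = 178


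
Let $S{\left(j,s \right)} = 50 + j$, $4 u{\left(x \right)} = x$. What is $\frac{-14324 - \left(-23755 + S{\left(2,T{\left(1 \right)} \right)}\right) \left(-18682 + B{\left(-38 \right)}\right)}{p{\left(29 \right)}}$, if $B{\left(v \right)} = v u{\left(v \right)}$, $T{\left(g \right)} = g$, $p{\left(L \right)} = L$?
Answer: $- \frac{434276987}{29} \approx -1.4975 \cdot 10^{7}$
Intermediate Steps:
$u{\left(x \right)} = \frac{x}{4}$
$B{\left(v \right)} = \frac{v^{2}}{4}$ ($B{\left(v \right)} = v \frac{v}{4} = \frac{v^{2}}{4}$)
$\frac{-14324 - \left(-23755 + S{\left(2,T{\left(1 \right)} \right)}\right) \left(-18682 + B{\left(-38 \right)}\right)}{p{\left(29 \right)}} = \frac{-14324 - \left(-23755 + \left(50 + 2\right)\right) \left(-18682 + \frac{\left(-38\right)^{2}}{4}\right)}{29} = \left(-14324 - \left(-23755 + 52\right) \left(-18682 + \frac{1}{4} \cdot 1444\right)\right) \frac{1}{29} = \left(-14324 - - 23703 \left(-18682 + 361\right)\right) \frac{1}{29} = \left(-14324 - \left(-23703\right) \left(-18321\right)\right) \frac{1}{29} = \left(-14324 - 434262663\right) \frac{1}{29} = \left(-434276987\right) \frac{1}{29} = - \frac{434276987}{29}$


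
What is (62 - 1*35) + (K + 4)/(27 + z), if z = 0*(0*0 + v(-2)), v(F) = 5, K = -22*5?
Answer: 623/27 ≈ 23.074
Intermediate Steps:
K = -110
z = 0 (z = 0*(0*0 + 5) = 0*(0 + 5) = 0*5 = 0)
(62 - 1*35) + (K + 4)/(27 + z) = (62 - 1*35) + (-110 + 4)/(27 + 0) = (62 - 35) - 106/27 = 27 - 106*1/27 = 27 - 106/27 = 623/27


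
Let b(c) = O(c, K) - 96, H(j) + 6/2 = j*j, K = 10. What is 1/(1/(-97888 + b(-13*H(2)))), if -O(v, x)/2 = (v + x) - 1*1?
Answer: -97976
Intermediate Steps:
H(j) = -3 + j**2 (H(j) = -3 + j*j = -3 + j**2)
O(v, x) = 2 - 2*v - 2*x (O(v, x) = -2*((v + x) - 1*1) = -2*((v + x) - 1) = -2*(-1 + v + x) = 2 - 2*v - 2*x)
b(c) = -114 - 2*c (b(c) = (2 - 2*c - 2*10) - 96 = (2 - 2*c - 20) - 96 = (-18 - 2*c) - 96 = -114 - 2*c)
1/(1/(-97888 + b(-13*H(2)))) = 1/(1/(-97888 + (-114 - (-26)*(-3 + 2**2)))) = 1/(1/(-97888 + (-114 - (-26)*(-3 + 4)))) = 1/(1/(-97888 + (-114 - (-26)))) = 1/(1/(-97888 + (-114 - 2*(-13)))) = 1/(1/(-97888 + (-114 + 26))) = 1/(1/(-97888 - 88)) = 1/(1/(-97976)) = 1/(-1/97976) = -97976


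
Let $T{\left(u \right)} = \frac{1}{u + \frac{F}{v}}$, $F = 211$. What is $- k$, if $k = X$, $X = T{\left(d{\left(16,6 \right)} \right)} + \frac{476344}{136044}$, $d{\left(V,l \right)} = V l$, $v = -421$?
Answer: $- \frac{4802171261}{1367412255} \approx -3.5119$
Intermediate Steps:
$T{\left(u \right)} = \frac{1}{- \frac{211}{421} + u}$ ($T{\left(u \right)} = \frac{1}{u + \frac{211}{-421}} = \frac{1}{u + 211 \left(- \frac{1}{421}\right)} = \frac{1}{u - \frac{211}{421}} = \frac{1}{- \frac{211}{421} + u}$)
$X = \frac{4802171261}{1367412255}$ ($X = \frac{421}{-211 + 421 \cdot 16 \cdot 6} + \frac{476344}{136044} = \frac{421}{-211 + 421 \cdot 96} + 476344 \cdot \frac{1}{136044} = \frac{421}{-211 + 40416} + \frac{119086}{34011} = \frac{421}{40205} + \frac{119086}{34011} = \frac{4802171261}{1367412255} \approx 3.5119$)
$k = \frac{4802171261}{1367412255} \approx 3.5119$
$- k = \left(-1\right) \frac{4802171261}{1367412255} = - \frac{4802171261}{1367412255}$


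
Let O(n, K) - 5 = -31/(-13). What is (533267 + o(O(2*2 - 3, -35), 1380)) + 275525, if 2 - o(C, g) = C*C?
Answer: 136676970/169 ≈ 8.0874e+5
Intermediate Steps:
O(n, K) = 96/13 (O(n, K) = 5 - 31/(-13) = 5 - 31*(-1/13) = 5 + 31/13 = 96/13)
o(C, g) = 2 - C² (o(C, g) = 2 - C*C = 2 - C²)
(533267 + o(O(2*2 - 3, -35), 1380)) + 275525 = (533267 + (2 - (96/13)²)) + 275525 = (533267 + (2 - 1*9216/169)) + 275525 = (533267 + (2 - 9216/169)) + 275525 = (533267 - 8878/169) + 275525 = 90113245/169 + 275525 = 136676970/169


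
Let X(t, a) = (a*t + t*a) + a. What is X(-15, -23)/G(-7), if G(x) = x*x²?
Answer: -667/343 ≈ -1.9446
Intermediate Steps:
X(t, a) = a + 2*a*t (X(t, a) = (a*t + a*t) + a = 2*a*t + a = a + 2*a*t)
G(x) = x³
X(-15, -23)/G(-7) = (-23*(1 + 2*(-15)))/((-7)³) = -23*(1 - 30)/(-343) = -23*(-29)*(-1/343) = 667*(-1/343) = -667/343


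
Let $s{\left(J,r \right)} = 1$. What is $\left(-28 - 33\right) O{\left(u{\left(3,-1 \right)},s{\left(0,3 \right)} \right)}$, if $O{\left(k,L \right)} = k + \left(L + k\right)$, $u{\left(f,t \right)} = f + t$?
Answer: $-305$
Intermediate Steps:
$O{\left(k,L \right)} = L + 2 k$
$\left(-28 - 33\right) O{\left(u{\left(3,-1 \right)},s{\left(0,3 \right)} \right)} = \left(-28 - 33\right) \left(1 + 2 \left(3 - 1\right)\right) = \left(-28 - 33\right) \left(1 + 2 \cdot 2\right) = - 61 \left(1 + 4\right) = \left(-61\right) 5 = -305$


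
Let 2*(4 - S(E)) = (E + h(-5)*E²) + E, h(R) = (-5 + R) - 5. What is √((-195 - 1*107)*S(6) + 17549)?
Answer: 3*I*√7043 ≈ 251.77*I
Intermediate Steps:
h(R) = -10 + R
S(E) = 4 - E + 15*E²/2 (S(E) = 4 - ((E + (-10 - 5)*E²) + E)/2 = 4 - ((E - 15*E²) + E)/2 = 4 - (-15*E² + 2*E)/2 = 4 + (-E + 15*E²/2) = 4 - E + 15*E²/2)
√((-195 - 1*107)*S(6) + 17549) = √((-195 - 1*107)*(4 - 1*6 + (15/2)*6²) + 17549) = √((-195 - 107)*(4 - 6 + (15/2)*36) + 17549) = √(-302*(4 - 6 + 270) + 17549) = √(-302*268 + 17549) = √(-80936 + 17549) = √(-63387) = 3*I*√7043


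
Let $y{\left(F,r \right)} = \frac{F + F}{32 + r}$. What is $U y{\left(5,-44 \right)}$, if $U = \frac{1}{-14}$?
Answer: $\frac{5}{84} \approx 0.059524$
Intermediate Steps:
$y{\left(F,r \right)} = \frac{2 F}{32 + r}$
$U = - \frac{1}{14} \approx -0.071429$
$U y{\left(5,-44 \right)} = - \frac{2 \cdot 5 \frac{1}{32 - 44}}{14} = - \frac{2 \cdot 5 \frac{1}{-12}}{14} = - \frac{2 \cdot 5 \left(- \frac{1}{12}\right)}{14} = \left(- \frac{1}{14}\right) \left(- \frac{5}{6}\right) = \frac{5}{84}$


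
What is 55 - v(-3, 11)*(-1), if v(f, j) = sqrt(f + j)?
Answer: 55 + 2*sqrt(2) ≈ 57.828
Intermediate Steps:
55 - v(-3, 11)*(-1) = 55 - sqrt(-3 + 11)*(-1) = 55 - sqrt(8)*(-1) = 55 - 2*sqrt(2)*(-1) = 55 + 2*sqrt(2)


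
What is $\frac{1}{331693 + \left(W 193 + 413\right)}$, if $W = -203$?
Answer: $\frac{1}{292927} \approx 3.4138 \cdot 10^{-6}$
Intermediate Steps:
$\frac{1}{331693 + \left(W 193 + 413\right)} = \frac{1}{331693 + \left(\left(-203\right) 193 + 413\right)} = \frac{1}{331693 + \left(-39179 + 413\right)} = \frac{1}{331693 - 38766} = \frac{1}{292927}$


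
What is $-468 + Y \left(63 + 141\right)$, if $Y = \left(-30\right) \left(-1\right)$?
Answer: $5652$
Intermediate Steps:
$Y = 30$
$-468 + Y \left(63 + 141\right) = -468 + 30 \left(63 + 141\right) = -468 + 30 \cdot 204 = -468 + 6120 = 5652$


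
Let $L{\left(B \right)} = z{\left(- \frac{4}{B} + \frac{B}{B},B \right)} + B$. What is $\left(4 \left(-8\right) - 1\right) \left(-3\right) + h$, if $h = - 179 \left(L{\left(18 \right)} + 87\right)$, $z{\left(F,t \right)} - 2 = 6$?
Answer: $-20128$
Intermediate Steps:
$z{\left(F,t \right)} = 8$ ($z{\left(F,t \right)} = 2 + 6 = 8$)
$L{\left(B \right)} = 8 + B$
$h = -20227$ ($h = - 179 \left(\left(8 + 18\right) + 87\right) = - 179 \left(26 + 87\right) = \left(-179\right) 113 = -20227$)
$\left(4 \left(-8\right) - 1\right) \left(-3\right) + h = \left(4 \left(-8\right) - 1\right) \left(-3\right) - 20227 = \left(-32 - 1\right) \left(-3\right) - 20227 = \left(-33\right) \left(-3\right) - 20227 = 99 - 20227 = -20128$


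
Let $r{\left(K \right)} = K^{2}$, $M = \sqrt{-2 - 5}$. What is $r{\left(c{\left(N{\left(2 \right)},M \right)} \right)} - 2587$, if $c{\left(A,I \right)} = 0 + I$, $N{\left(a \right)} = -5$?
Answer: $-2594$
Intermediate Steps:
$M = i \sqrt{7}$ ($M = \sqrt{-7} = i \sqrt{7} \approx 2.6458 i$)
$c{\left(A,I \right)} = I$
$r{\left(c{\left(N{\left(2 \right)},M \right)} \right)} - 2587 = \left(i \sqrt{7}\right)^{2} - 2587 = -7 - 2587 = -2594$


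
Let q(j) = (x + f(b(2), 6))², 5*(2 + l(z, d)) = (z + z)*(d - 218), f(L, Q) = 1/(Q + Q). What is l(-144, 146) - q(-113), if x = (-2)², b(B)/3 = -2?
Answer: 2972539/720 ≈ 4128.5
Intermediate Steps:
b(B) = -6 (b(B) = 3*(-2) = -6)
x = 4
f(L, Q) = 1/(2*Q)
l(z, d) = -2 + 2*z*(-218 + d)/5 (l(z, d) = -2 + ((z + z)*(d - 218))/5 = -2 + ((2*z)*(-218 + d))/5 = -2 + (2*z*(-218 + d))/5 = -2 + 2*z*(-218 + d)/5)
q(j) = 2401/144 (q(j) = (4 + (½)/6)² = (4 + (½)*(⅙))² = (4 + 1/12)² = (49/12)² = 2401/144)
l(-144, 146) - q(-113) = (-2 - 436/5*(-144) + (⅖)*146*(-144)) - 1*2401/144 = (-2 + 62784/5 - 42048/5) - 2401/144 = 20726/5 - 2401/144 = 2972539/720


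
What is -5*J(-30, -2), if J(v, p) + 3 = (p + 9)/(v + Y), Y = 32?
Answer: -5/2 ≈ -2.5000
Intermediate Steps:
J(v, p) = -3 + (9 + p)/(32 + v) (J(v, p) = -3 + (p + 9)/(v + 32) = -3 + (9 + p)/(32 + v))
-5*J(-30, -2) = -5*(-87 - 2 - 3*(-30))/(32 - 30) = -5*(-87 - 2 + 90)/2 = -5/2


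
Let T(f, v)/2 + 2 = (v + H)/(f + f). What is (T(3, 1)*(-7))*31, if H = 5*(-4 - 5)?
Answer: 12152/3 ≈ 4050.7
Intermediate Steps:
H = -45 (H = 5*(-9) = -45)
T(f, v) = -4 + (-45 + v)/f (T(f, v) = -4 + 2*((v - 45)/(f + f)) = -4 + 2*((-45 + v)/((2*f))) = -4 + 2*((-45 + v)*(1/(2*f))) = -4 + 2*((-45 + v)/(2*f)) = -4 + (-45 + v)/f)
(T(3, 1)*(-7))*31 = (((-45 + 1 - 4*3)/3)*(-7))*31 = (((-45 + 1 - 12)/3)*(-7))*31 = (((⅓)*(-56))*(-7))*31 = -56/3*(-7)*31 = (392/3)*31 = 12152/3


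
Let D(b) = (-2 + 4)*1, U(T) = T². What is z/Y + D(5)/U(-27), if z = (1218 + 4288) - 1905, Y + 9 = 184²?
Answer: 2692823/24674463 ≈ 0.10913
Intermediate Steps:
Y = 33847 (Y = -9 + 184² = -9 + 33856 = 33847)
D(b) = 2 (D(b) = 2*1 = 2)
z = 3601 (z = 5506 - 1905 = 3601)
z/Y + D(5)/U(-27) = 3601/33847 + 2/((-27)²) = 3601*(1/33847) + 2/729 = 3601/33847 + 2*(1/729) = 3601/33847 + 2/729 = 2692823/24674463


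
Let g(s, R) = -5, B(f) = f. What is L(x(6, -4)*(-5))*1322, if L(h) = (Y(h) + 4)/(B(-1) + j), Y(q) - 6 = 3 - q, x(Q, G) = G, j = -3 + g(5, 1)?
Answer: 9254/9 ≈ 1028.2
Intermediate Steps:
j = -8 (j = -3 - 5 = -8)
Y(q) = 9 - q (Y(q) = 6 + (3 - q) = 9 - q)
L(h) = -13/9 + h/9 (L(h) = ((9 - h) + 4)/(-1 - 8) = (13 - h)/(-9) = (13 - h)*(-⅑) = -13/9 + h/9)
L(x(6, -4)*(-5))*1322 = (-13/9 + (-4*(-5))/9)*1322 = (-13/9 + (⅑)*20)*1322 = (-13/9 + 20/9)*1322 = (7/9)*1322 = 9254/9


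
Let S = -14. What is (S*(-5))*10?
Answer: 700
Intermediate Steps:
(S*(-5))*10 = -14*(-5)*10 = 70*10 = 700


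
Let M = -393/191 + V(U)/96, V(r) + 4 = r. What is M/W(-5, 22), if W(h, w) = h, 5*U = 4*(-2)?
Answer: 48497/114600 ≈ 0.42318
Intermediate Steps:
U = -8/5 (U = (4*(-2))/5 = (⅕)*(-8) = -8/5 ≈ -1.6000)
V(r) = -4 + r
M = -48497/22920 (M = -393/191 + (-4 - 8/5)/96 = -393*1/191 - 28/5*1/96 = -393/191 - 7/120 = -48497/22920 ≈ -2.1159)
M/W(-5, 22) = -48497/22920/(-5) = -48497/22920*(-⅕) = 48497/114600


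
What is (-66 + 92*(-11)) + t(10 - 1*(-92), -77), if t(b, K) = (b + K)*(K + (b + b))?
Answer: 2097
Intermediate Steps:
t(b, K) = (K + b)*(K + 2*b)
(-66 + 92*(-11)) + t(10 - 1*(-92), -77) = (-66 + 92*(-11)) + ((-77)² + 2*(10 - 1*(-92))² + 3*(-77)*(10 - 1*(-92))) = (-66 - 1012) + (5929 + 2*(10 + 92)² + 3*(-77)*(10 + 92)) = -1078 + (5929 + 2*102² + 3*(-77)*102) = -1078 + (5929 + 2*10404 - 23562) = -1078 + (5929 + 20808 - 23562) = -1078 + 3175 = 2097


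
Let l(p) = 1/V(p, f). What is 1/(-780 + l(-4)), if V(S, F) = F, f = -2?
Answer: -2/1561 ≈ -0.0012812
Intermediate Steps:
l(p) = -1/2 (l(p) = 1/(-2) = -1/2)
1/(-780 + l(-4)) = 1/(-780 - 1/2) = 1/(-1561/2) = -2/1561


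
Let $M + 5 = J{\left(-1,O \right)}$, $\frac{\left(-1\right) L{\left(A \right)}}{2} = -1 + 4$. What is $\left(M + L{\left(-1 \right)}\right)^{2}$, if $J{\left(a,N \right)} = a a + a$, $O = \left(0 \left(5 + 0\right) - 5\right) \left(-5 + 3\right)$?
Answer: $121$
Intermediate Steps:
$O = 10$ ($O = \left(0 \cdot 5 - 5\right) \left(-2\right) = \left(0 - 5\right) \left(-2\right) = \left(-5\right) \left(-2\right) = 10$)
$L{\left(A \right)} = -6$ ($L{\left(A \right)} = - 2 \left(-1 + 4\right) = \left(-2\right) 3 = -6$)
$J{\left(a,N \right)} = a + a^{2}$ ($J{\left(a,N \right)} = a^{2} + a = a + a^{2}$)
$M = -5$ ($M = -5 - \left(1 - 1\right) = -5 - 0 = -5 + 0 = -5$)
$\left(M + L{\left(-1 \right)}\right)^{2} = \left(-5 - 6\right)^{2} = \left(-11\right)^{2} = 121$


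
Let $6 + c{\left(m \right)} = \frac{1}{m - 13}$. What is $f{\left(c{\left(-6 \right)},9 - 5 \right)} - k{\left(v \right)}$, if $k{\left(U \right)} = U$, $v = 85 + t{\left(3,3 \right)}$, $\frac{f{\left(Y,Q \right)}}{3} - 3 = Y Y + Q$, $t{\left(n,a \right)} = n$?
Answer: $\frac{15488}{361} \approx 42.903$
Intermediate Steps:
$c{\left(m \right)} = -6 + \frac{1}{-13 + m}$ ($c{\left(m \right)} = -6 + \frac{1}{m - 13} = -6 + \frac{1}{-13 + m}$)
$f{\left(Y,Q \right)} = 9 + 3 Q + 3 Y^{2}$ ($f{\left(Y,Q \right)} = 9 + 3 \left(Y Y + Q\right) = 9 + 3 \left(Y^{2} + Q\right) = 9 + 3 \left(Q + Y^{2}\right) = 9 + \left(3 Q + 3 Y^{2}\right) = 9 + 3 Q + 3 Y^{2}$)
$v = 88$ ($v = 85 + 3 = 88$)
$f{\left(c{\left(-6 \right)},9 - 5 \right)} - k{\left(v \right)} = \left(9 + 3 \left(9 - 5\right) + 3 \left(\frac{79 - -36}{-13 - 6}\right)^{2}\right) - 88 = \left(9 + 3 \cdot 4 + 3 \left(\frac{79 + 36}{-19}\right)^{2}\right) - 88 = \left(9 + 12 + 3 \left(\left(- \frac{1}{19}\right) 115\right)^{2}\right) - 88 = \left(9 + 12 + 3 \left(- \frac{115}{19}\right)^{2}\right) - 88 = \left(9 + 12 + 3 \cdot \frac{13225}{361}\right) - 88 = \left(9 + 12 + \frac{39675}{361}\right) - 88 = \frac{47256}{361} - 88 = \frac{15488}{361}$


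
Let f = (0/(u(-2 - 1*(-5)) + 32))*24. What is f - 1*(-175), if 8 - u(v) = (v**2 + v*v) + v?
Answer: 175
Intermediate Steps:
u(v) = 8 - v - 2*v**2 (u(v) = 8 - ((v**2 + v*v) + v) = 8 - ((v**2 + v**2) + v) = 8 - (2*v**2 + v) = 8 - (v + 2*v**2) = 8 + (-v - 2*v**2) = 8 - v - 2*v**2)
f = 0 (f = (0/((8 - (-2 - 1*(-5)) - 2*(-2 - 1*(-5))**2) + 32))*24 = (0/((8 - (-2 + 5) - 2*(-2 + 5)**2) + 32))*24 = (0/((8 - 1*3 - 2*3**2) + 32))*24 = (0/((8 - 3 - 2*9) + 32))*24 = (0/((8 - 3 - 18) + 32))*24 = (0/(-13 + 32))*24 = (0/19)*24 = (0*(1/19))*24 = 0*24 = 0)
f - 1*(-175) = 0 - 1*(-175) = 0 + 175 = 175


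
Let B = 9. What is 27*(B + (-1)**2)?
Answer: 270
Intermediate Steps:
27*(B + (-1)**2) = 27*(9 + (-1)**2) = 27*(9 + 1) = 27*10 = 270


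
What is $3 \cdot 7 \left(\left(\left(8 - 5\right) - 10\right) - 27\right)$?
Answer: $-714$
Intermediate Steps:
$3 \cdot 7 \left(\left(\left(8 - 5\right) - 10\right) - 27\right) = 21 \left(\left(3 - 10\right) - 27\right) = 21 \left(-7 - 27\right) = 21 \left(-34\right) = -714$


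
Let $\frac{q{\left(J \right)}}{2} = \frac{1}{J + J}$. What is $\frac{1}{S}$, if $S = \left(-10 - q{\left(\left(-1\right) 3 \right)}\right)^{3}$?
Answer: $- \frac{27}{24389} \approx -0.0011071$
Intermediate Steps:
$q{\left(J \right)} = \frac{1}{J}$ ($q{\left(J \right)} = \frac{2}{J + J} = \frac{2}{2 J} = 2 \frac{1}{2 J} = \frac{1}{J}$)
$S = - \frac{24389}{27}$ ($S = \left(-10 - \frac{1}{\left(-1\right) 3}\right)^{3} = \left(-10 - \frac{1}{-3}\right)^{3} = \left(-10 - - \frac{1}{3}\right)^{3} = \left(-10 + \frac{1}{3}\right)^{3} = \left(- \frac{29}{3}\right)^{3} = - \frac{24389}{27} \approx -903.3$)
$\frac{1}{S} = \frac{1}{- \frac{24389}{27}} = - \frac{27}{24389}$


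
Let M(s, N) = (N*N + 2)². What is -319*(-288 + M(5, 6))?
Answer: -368764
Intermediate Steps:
M(s, N) = (2 + N²)² (M(s, N) = (N² + 2)² = (2 + N²)²)
-319*(-288 + M(5, 6)) = -319*(-288 + (2 + 6²)²) = -319*(-288 + (2 + 36)²) = -319*(-288 + 38²) = -319*(-288 + 1444) = -319*1156 = -368764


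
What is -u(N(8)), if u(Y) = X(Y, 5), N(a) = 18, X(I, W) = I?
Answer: -18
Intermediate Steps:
u(Y) = Y
-u(N(8)) = -1*18 = -18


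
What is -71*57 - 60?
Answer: -4107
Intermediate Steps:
-71*57 - 60 = -4047 - 60 = -4107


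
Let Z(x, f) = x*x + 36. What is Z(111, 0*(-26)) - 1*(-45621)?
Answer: 57978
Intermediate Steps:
Z(x, f) = 36 + x² (Z(x, f) = x² + 36 = 36 + x²)
Z(111, 0*(-26)) - 1*(-45621) = (36 + 111²) - 1*(-45621) = (36 + 12321) + 45621 = 12357 + 45621 = 57978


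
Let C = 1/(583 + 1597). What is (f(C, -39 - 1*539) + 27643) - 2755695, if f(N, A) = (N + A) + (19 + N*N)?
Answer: -12967450914219/4752400 ≈ -2.7286e+6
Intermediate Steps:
C = 1/2180 ≈ 0.00045872
f(N, A) = 19 + A + N + N² (f(N, A) = (A + N) + (19 + N²) = 19 + A + N + N²)
(f(C, -39 - 1*539) + 27643) - 2755695 = ((19 + (-39 - 1*539) + 1/2180 + (1/2180)²) + 27643) - 2755695 = ((19 + (-39 - 539) + 1/2180 + 1/4752400) + 27643) - 2755695 = ((19 - 578 + 1/2180 + 1/4752400) + 27643) - 2755695 = (-2656589419/4752400 + 27643) - 2755695 = 128714003781/4752400 - 2755695 = -12967450914219/4752400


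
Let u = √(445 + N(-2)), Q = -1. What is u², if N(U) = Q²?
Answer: 446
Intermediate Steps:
N(U) = 1 (N(U) = (-1)² = 1)
u = √446 (u = √(445 + 1) = √446 ≈ 21.119)
u² = (√446)² = 446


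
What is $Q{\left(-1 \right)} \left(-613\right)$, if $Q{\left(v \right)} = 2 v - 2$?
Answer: $2452$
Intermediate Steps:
$Q{\left(v \right)} = -2 + 2 v$
$Q{\left(-1 \right)} \left(-613\right) = \left(-2 + 2 \left(-1\right)\right) \left(-613\right) = \left(-2 - 2\right) \left(-613\right) = \left(-4\right) \left(-613\right) = 2452$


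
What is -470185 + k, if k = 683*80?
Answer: -415545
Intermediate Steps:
k = 54640
-470185 + k = -470185 + 54640 = -415545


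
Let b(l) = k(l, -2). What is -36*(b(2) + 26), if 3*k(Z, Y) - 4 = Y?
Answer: -960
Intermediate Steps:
k(Z, Y) = 4/3 + Y/3
b(l) = 2/3 (b(l) = 4/3 + (1/3)*(-2) = 4/3 - 2/3 = 2/3)
-36*(b(2) + 26) = -36*(2/3 + 26) = -36*80/3 = -960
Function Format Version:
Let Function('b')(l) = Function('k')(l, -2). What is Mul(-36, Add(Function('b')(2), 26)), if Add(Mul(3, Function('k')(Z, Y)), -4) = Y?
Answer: -960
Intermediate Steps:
Function('k')(Z, Y) = Add(Rational(4, 3), Mul(Rational(1, 3), Y))
Function('b')(l) = Rational(2, 3) (Function('b')(l) = Add(Rational(4, 3), Mul(Rational(1, 3), -2)) = Add(Rational(4, 3), Rational(-2, 3)) = Rational(2, 3))
Mul(-36, Add(Function('b')(2), 26)) = Mul(-36, Add(Rational(2, 3), 26)) = Mul(-36, Rational(80, 3)) = -960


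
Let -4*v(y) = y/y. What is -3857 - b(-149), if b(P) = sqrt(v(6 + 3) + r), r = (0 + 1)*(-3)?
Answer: -3857 - I*sqrt(13)/2 ≈ -3857.0 - 1.8028*I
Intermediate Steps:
v(y) = -1/4 (v(y) = -y/(4*y) = -1/4*1 = -1/4)
r = -3 (r = 1*(-3) = -3)
b(P) = I*sqrt(13)/2 (b(P) = sqrt(-1/4 - 3) = sqrt(-13/4) = I*sqrt(13)/2)
-3857 - b(-149) = -3857 - I*sqrt(13)/2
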